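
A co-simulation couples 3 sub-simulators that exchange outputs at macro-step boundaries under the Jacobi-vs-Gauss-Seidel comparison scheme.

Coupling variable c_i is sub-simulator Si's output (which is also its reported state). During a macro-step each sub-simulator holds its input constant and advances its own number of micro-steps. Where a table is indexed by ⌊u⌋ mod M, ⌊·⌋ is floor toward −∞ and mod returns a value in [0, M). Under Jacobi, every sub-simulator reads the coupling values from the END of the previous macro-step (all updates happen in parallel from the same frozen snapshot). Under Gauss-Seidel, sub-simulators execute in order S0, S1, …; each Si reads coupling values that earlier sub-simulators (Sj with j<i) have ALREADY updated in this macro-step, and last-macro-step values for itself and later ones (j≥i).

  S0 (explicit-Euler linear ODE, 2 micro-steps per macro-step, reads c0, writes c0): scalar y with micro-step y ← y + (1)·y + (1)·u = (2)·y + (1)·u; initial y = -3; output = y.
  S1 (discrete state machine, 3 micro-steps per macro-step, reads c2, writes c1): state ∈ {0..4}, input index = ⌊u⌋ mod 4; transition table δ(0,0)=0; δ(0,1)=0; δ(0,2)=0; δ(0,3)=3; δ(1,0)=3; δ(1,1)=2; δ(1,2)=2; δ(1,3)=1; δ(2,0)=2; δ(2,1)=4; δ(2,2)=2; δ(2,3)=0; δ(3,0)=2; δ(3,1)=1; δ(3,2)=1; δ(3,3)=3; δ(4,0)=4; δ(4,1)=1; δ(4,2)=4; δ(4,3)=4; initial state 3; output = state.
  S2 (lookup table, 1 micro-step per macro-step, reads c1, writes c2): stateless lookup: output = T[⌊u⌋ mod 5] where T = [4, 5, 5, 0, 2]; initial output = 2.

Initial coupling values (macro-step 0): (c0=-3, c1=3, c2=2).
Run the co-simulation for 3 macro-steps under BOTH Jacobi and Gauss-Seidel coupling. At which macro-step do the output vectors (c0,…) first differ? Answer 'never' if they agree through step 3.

first divergence at macro-step: 1

[Jacobi] macro 1: S0 reads c0=-3 → after 2×micro: -21; S1 reads c2=2 → after 3×micro: 2; S2 reads c1=3 → after 1×micro: 0 ⇒ (c0=-21, c1=2, c2=0)
[Jacobi] macro 2: S0 reads c0=-21 → after 2×micro: -147; S1 reads c2=0 → after 3×micro: 2; S2 reads c1=2 → after 1×micro: 5 ⇒ (c0=-147, c1=2, c2=5)
[Jacobi] macro 3: S0 reads c0=-147 → after 2×micro: -1029; S1 reads c2=5 → after 3×micro: 2; S2 reads c1=2 → after 1×micro: 5 ⇒ (c0=-1029, c1=2, c2=5)
[Gauss-Seidel] macro 1: S0 reads c0=-3 → after 2×micro: -21; S1 reads c2=2 → after 3×micro: 2; S2 reads c1=2 → after 1×micro: 5 ⇒ (c0=-21, c1=2, c2=5)
[Gauss-Seidel] macro 2: S0 reads c0=-21 → after 2×micro: -147; S1 reads c2=5 → after 3×micro: 2; S2 reads c1=2 → after 1×micro: 5 ⇒ (c0=-147, c1=2, c2=5)
[Gauss-Seidel] macro 3: S0 reads c0=-147 → after 2×micro: -1029; S1 reads c2=5 → after 3×micro: 2; S2 reads c1=2 → after 1×micro: 5 ⇒ (c0=-1029, c1=2, c2=5)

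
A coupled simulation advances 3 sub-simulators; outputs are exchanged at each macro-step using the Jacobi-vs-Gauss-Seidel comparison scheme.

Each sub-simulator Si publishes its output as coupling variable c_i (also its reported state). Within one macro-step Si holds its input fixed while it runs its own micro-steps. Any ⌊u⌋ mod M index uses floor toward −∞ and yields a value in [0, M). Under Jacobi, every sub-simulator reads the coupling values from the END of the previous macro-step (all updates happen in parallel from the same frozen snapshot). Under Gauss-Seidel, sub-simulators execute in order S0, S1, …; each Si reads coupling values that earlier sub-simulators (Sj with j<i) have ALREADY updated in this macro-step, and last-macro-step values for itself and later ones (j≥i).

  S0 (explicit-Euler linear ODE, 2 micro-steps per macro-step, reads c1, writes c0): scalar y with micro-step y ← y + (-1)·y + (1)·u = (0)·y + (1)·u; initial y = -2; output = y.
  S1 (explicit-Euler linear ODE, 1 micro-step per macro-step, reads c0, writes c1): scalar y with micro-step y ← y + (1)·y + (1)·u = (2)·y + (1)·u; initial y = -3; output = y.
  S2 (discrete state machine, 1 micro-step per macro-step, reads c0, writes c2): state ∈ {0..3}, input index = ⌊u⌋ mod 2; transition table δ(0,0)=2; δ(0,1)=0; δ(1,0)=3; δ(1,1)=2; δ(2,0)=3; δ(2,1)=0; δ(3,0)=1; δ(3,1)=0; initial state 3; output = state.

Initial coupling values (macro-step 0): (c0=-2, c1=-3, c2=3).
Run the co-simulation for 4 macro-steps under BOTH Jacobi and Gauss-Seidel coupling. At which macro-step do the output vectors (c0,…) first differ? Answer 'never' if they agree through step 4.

[Jacobi] macro 1: S0 reads c1=-3 → after 2×micro: -3; S1 reads c0=-2 → after 1×micro: -8; S2 reads c0=-2 → after 1×micro: 1 ⇒ (c0=-3, c1=-8, c2=1)
[Jacobi] macro 2: S0 reads c1=-8 → after 2×micro: -8; S1 reads c0=-3 → after 1×micro: -19; S2 reads c0=-3 → after 1×micro: 2 ⇒ (c0=-8, c1=-19, c2=2)
[Jacobi] macro 3: S0 reads c1=-19 → after 2×micro: -19; S1 reads c0=-8 → after 1×micro: -46; S2 reads c0=-8 → after 1×micro: 3 ⇒ (c0=-19, c1=-46, c2=3)
[Jacobi] macro 4: S0 reads c1=-46 → after 2×micro: -46; S1 reads c0=-19 → after 1×micro: -111; S2 reads c0=-19 → after 1×micro: 0 ⇒ (c0=-46, c1=-111, c2=0)
[Gauss-Seidel] macro 1: S0 reads c1=-3 → after 2×micro: -3; S1 reads c0=-3 → after 1×micro: -9; S2 reads c0=-3 → after 1×micro: 0 ⇒ (c0=-3, c1=-9, c2=0)
[Gauss-Seidel] macro 2: S0 reads c1=-9 → after 2×micro: -9; S1 reads c0=-9 → after 1×micro: -27; S2 reads c0=-9 → after 1×micro: 0 ⇒ (c0=-9, c1=-27, c2=0)
[Gauss-Seidel] macro 3: S0 reads c1=-27 → after 2×micro: -27; S1 reads c0=-27 → after 1×micro: -81; S2 reads c0=-27 → after 1×micro: 0 ⇒ (c0=-27, c1=-81, c2=0)
[Gauss-Seidel] macro 4: S0 reads c1=-81 → after 2×micro: -81; S1 reads c0=-81 → after 1×micro: -243; S2 reads c0=-81 → after 1×micro: 0 ⇒ (c0=-81, c1=-243, c2=0)

first divergence at macro-step: 1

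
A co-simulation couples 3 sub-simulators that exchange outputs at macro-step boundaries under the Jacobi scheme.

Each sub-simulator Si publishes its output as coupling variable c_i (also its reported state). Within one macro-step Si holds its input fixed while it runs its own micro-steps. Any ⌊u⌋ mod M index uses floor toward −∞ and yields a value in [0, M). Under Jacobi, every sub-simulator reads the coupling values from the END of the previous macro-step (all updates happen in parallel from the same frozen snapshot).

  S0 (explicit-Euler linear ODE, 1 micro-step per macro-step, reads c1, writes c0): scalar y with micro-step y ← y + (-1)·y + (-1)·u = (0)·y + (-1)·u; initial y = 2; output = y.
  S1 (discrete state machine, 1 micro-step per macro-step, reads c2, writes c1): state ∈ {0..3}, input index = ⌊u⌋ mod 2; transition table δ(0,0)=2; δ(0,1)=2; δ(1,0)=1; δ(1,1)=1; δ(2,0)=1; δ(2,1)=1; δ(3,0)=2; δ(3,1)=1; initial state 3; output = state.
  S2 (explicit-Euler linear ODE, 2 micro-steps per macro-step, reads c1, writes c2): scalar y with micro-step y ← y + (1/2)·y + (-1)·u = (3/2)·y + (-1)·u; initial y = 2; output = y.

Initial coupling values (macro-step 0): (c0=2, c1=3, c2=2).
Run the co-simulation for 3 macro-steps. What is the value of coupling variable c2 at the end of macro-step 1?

macro 1: S0 reads c1=3 → after 1×micro: -3; S1 reads c2=2 → after 1×micro: 2; S2 reads c1=3 → after 2×micro: -3 ⇒ (c0=-3, c1=2, c2=-3)
macro 2: S0 reads c1=2 → after 1×micro: -2; S1 reads c2=-3 → after 1×micro: 1; S2 reads c1=2 → after 2×micro: -47/4 ⇒ (c0=-2, c1=1, c2=-47/4)
macro 3: S0 reads c1=1 → after 1×micro: -1; S1 reads c2=-47/4 → after 1×micro: 1; S2 reads c1=1 → after 2×micro: -463/16 ⇒ (c0=-1, c1=1, c2=-463/16)

c2 at macro-step 1 = -3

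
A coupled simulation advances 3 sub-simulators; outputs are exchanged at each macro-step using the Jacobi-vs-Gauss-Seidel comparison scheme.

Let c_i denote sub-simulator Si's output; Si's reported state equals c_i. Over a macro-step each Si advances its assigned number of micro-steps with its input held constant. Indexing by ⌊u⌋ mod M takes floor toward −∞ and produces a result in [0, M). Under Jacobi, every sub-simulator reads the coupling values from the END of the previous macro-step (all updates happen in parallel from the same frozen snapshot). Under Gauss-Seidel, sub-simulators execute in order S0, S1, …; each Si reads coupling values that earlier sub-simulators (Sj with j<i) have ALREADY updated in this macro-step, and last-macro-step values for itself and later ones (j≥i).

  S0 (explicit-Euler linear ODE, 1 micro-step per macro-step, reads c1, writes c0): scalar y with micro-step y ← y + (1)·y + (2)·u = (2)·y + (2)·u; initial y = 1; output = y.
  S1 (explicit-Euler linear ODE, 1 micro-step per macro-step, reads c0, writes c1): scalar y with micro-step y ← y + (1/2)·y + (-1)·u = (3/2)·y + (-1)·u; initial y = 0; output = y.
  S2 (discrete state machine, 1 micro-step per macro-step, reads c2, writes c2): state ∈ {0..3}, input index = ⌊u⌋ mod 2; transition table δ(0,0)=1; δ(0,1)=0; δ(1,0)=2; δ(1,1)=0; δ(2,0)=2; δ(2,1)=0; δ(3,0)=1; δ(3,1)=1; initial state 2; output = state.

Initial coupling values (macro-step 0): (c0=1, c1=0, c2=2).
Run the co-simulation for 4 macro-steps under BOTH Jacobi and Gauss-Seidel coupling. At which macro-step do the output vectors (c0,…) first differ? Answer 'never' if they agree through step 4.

first divergence at macro-step: 1

[Jacobi] macro 1: S0 reads c1=0 → after 1×micro: 2; S1 reads c0=1 → after 1×micro: -1; S2 reads c2=2 → after 1×micro: 2 ⇒ (c0=2, c1=-1, c2=2)
[Jacobi] macro 2: S0 reads c1=-1 → after 1×micro: 2; S1 reads c0=2 → after 1×micro: -7/2; S2 reads c2=2 → after 1×micro: 2 ⇒ (c0=2, c1=-7/2, c2=2)
[Jacobi] macro 3: S0 reads c1=-7/2 → after 1×micro: -3; S1 reads c0=2 → after 1×micro: -29/4; S2 reads c2=2 → after 1×micro: 2 ⇒ (c0=-3, c1=-29/4, c2=2)
[Jacobi] macro 4: S0 reads c1=-29/4 → after 1×micro: -41/2; S1 reads c0=-3 → after 1×micro: -63/8; S2 reads c2=2 → after 1×micro: 2 ⇒ (c0=-41/2, c1=-63/8, c2=2)
[Gauss-Seidel] macro 1: S0 reads c1=0 → after 1×micro: 2; S1 reads c0=2 → after 1×micro: -2; S2 reads c2=2 → after 1×micro: 2 ⇒ (c0=2, c1=-2, c2=2)
[Gauss-Seidel] macro 2: S0 reads c1=-2 → after 1×micro: 0; S1 reads c0=0 → after 1×micro: -3; S2 reads c2=2 → after 1×micro: 2 ⇒ (c0=0, c1=-3, c2=2)
[Gauss-Seidel] macro 3: S0 reads c1=-3 → after 1×micro: -6; S1 reads c0=-6 → after 1×micro: 3/2; S2 reads c2=2 → after 1×micro: 2 ⇒ (c0=-6, c1=3/2, c2=2)
[Gauss-Seidel] macro 4: S0 reads c1=3/2 → after 1×micro: -9; S1 reads c0=-9 → after 1×micro: 45/4; S2 reads c2=2 → after 1×micro: 2 ⇒ (c0=-9, c1=45/4, c2=2)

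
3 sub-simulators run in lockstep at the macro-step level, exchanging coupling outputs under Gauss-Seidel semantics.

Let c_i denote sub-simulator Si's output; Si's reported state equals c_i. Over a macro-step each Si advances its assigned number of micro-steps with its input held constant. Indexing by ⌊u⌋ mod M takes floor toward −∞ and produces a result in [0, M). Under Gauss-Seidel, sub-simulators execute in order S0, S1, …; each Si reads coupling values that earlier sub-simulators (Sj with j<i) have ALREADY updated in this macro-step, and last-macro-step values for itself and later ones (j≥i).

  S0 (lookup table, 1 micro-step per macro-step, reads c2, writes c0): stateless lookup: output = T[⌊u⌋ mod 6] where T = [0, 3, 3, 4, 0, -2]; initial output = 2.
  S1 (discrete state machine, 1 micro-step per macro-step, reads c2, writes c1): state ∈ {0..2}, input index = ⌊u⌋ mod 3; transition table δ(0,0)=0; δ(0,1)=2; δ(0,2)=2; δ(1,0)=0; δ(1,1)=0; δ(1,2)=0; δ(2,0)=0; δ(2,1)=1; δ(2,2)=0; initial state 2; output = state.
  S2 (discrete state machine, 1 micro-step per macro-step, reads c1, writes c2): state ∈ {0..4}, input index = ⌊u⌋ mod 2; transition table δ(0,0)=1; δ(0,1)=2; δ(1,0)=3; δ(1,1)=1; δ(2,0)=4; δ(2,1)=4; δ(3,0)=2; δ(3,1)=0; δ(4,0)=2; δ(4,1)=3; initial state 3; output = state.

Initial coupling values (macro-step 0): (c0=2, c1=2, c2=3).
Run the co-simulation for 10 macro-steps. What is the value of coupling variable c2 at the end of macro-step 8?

macro 1: S0 reads c2=3 → after 1×micro: 4; S1 reads c2=3 → after 1×micro: 0; S2 reads c1=0 → after 1×micro: 2 ⇒ (c0=4, c1=0, c2=2)
macro 2: S0 reads c2=2 → after 1×micro: 3; S1 reads c2=2 → after 1×micro: 2; S2 reads c1=2 → after 1×micro: 4 ⇒ (c0=3, c1=2, c2=4)
macro 3: S0 reads c2=4 → after 1×micro: 0; S1 reads c2=4 → after 1×micro: 1; S2 reads c1=1 → after 1×micro: 3 ⇒ (c0=0, c1=1, c2=3)
macro 4: S0 reads c2=3 → after 1×micro: 4; S1 reads c2=3 → after 1×micro: 0; S2 reads c1=0 → after 1×micro: 2 ⇒ (c0=4, c1=0, c2=2)
macro 5: S0 reads c2=2 → after 1×micro: 3; S1 reads c2=2 → after 1×micro: 2; S2 reads c1=2 → after 1×micro: 4 ⇒ (c0=3, c1=2, c2=4)
macro 6: S0 reads c2=4 → after 1×micro: 0; S1 reads c2=4 → after 1×micro: 1; S2 reads c1=1 → after 1×micro: 3 ⇒ (c0=0, c1=1, c2=3)
macro 7: S0 reads c2=3 → after 1×micro: 4; S1 reads c2=3 → after 1×micro: 0; S2 reads c1=0 → after 1×micro: 2 ⇒ (c0=4, c1=0, c2=2)
macro 8: S0 reads c2=2 → after 1×micro: 3; S1 reads c2=2 → after 1×micro: 2; S2 reads c1=2 → after 1×micro: 4 ⇒ (c0=3, c1=2, c2=4)
macro 9: S0 reads c2=4 → after 1×micro: 0; S1 reads c2=4 → after 1×micro: 1; S2 reads c1=1 → after 1×micro: 3 ⇒ (c0=0, c1=1, c2=3)
macro 10: S0 reads c2=3 → after 1×micro: 4; S1 reads c2=3 → after 1×micro: 0; S2 reads c1=0 → after 1×micro: 2 ⇒ (c0=4, c1=0, c2=2)

c2 at macro-step 8 = 4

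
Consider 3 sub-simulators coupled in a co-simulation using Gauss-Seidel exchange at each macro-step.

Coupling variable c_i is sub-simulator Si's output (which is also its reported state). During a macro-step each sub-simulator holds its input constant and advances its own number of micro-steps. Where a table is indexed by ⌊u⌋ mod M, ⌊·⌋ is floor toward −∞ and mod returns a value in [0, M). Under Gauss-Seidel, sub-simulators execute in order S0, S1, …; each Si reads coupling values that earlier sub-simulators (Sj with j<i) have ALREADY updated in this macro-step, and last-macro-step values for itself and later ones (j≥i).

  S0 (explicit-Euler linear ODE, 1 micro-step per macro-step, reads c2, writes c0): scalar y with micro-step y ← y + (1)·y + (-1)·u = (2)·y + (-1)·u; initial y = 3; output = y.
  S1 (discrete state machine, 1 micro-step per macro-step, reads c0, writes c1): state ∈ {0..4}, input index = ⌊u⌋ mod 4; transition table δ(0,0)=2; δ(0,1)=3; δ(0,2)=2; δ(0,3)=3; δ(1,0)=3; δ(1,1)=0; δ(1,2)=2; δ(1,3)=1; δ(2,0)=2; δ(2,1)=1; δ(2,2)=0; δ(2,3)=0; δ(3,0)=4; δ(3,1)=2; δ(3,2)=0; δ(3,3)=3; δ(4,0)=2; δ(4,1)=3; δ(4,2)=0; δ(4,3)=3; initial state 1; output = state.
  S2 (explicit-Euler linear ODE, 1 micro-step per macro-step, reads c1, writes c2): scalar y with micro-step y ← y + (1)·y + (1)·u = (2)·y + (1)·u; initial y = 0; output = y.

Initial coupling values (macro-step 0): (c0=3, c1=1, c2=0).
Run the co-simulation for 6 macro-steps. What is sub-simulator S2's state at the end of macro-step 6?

macro 1: S0 reads c2=0 → after 1×micro: 6; S1 reads c0=6 → after 1×micro: 2; S2 reads c1=2 → after 1×micro: 2 ⇒ (c0=6, c1=2, c2=2)
macro 2: S0 reads c2=2 → after 1×micro: 10; S1 reads c0=10 → after 1×micro: 0; S2 reads c1=0 → after 1×micro: 4 ⇒ (c0=10, c1=0, c2=4)
macro 3: S0 reads c2=4 → after 1×micro: 16; S1 reads c0=16 → after 1×micro: 2; S2 reads c1=2 → after 1×micro: 10 ⇒ (c0=16, c1=2, c2=10)
macro 4: S0 reads c2=10 → after 1×micro: 22; S1 reads c0=22 → after 1×micro: 0; S2 reads c1=0 → after 1×micro: 20 ⇒ (c0=22, c1=0, c2=20)
macro 5: S0 reads c2=20 → after 1×micro: 24; S1 reads c0=24 → after 1×micro: 2; S2 reads c1=2 → after 1×micro: 42 ⇒ (c0=24, c1=2, c2=42)
macro 6: S0 reads c2=42 → after 1×micro: 6; S1 reads c0=6 → after 1×micro: 0; S2 reads c1=0 → after 1×micro: 84 ⇒ (c0=6, c1=0, c2=84)

S2 state at macro-step 6 = 84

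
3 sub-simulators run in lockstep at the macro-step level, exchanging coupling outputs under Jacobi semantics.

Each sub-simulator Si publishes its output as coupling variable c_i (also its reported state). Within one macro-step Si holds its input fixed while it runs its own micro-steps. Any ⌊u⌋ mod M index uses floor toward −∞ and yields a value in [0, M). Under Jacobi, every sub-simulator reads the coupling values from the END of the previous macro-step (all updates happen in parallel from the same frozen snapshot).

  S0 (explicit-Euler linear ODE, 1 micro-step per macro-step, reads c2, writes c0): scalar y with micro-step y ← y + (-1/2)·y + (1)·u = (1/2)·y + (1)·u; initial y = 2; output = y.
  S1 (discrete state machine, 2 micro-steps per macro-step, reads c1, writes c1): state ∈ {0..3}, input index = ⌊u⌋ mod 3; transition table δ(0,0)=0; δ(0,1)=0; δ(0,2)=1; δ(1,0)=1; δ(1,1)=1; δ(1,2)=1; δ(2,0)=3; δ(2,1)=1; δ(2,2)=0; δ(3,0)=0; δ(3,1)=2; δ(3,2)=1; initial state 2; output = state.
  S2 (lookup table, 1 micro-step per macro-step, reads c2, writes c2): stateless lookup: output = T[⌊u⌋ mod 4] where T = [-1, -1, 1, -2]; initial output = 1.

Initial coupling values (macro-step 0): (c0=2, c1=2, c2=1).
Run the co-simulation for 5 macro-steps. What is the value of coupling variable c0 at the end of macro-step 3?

c0 at macro-step 3 = -2

macro 1: S0 reads c2=1 → after 1×micro: 2; S1 reads c1=2 → after 2×micro: 1; S2 reads c2=1 → after 1×micro: -1 ⇒ (c0=2, c1=1, c2=-1)
macro 2: S0 reads c2=-1 → after 1×micro: 0; S1 reads c1=1 → after 2×micro: 1; S2 reads c2=-1 → after 1×micro: -2 ⇒ (c0=0, c1=1, c2=-2)
macro 3: S0 reads c2=-2 → after 1×micro: -2; S1 reads c1=1 → after 2×micro: 1; S2 reads c2=-2 → after 1×micro: 1 ⇒ (c0=-2, c1=1, c2=1)
macro 4: S0 reads c2=1 → after 1×micro: 0; S1 reads c1=1 → after 2×micro: 1; S2 reads c2=1 → after 1×micro: -1 ⇒ (c0=0, c1=1, c2=-1)
macro 5: S0 reads c2=-1 → after 1×micro: -1; S1 reads c1=1 → after 2×micro: 1; S2 reads c2=-1 → after 1×micro: -2 ⇒ (c0=-1, c1=1, c2=-2)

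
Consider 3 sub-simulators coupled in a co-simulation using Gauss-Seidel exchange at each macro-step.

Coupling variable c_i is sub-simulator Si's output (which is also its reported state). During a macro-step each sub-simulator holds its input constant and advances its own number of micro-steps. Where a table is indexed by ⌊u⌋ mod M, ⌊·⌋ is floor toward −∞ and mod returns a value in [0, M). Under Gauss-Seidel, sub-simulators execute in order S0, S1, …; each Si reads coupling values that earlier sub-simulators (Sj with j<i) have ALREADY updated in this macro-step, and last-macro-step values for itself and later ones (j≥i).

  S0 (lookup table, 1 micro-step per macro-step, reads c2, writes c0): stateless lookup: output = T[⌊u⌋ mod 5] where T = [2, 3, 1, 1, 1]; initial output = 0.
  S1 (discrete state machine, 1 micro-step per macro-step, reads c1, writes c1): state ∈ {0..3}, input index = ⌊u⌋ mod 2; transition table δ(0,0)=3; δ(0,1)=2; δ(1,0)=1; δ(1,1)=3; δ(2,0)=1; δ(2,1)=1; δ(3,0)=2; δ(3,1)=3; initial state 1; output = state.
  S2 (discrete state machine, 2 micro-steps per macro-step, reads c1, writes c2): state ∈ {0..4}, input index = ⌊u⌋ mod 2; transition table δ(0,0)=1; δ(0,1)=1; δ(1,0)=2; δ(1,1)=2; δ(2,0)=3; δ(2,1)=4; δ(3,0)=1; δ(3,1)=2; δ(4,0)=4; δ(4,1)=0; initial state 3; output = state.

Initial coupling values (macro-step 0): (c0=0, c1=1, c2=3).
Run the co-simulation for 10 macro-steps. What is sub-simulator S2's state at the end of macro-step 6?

macro 1: S0 reads c2=3 → after 1×micro: 1; S1 reads c1=1 → after 1×micro: 3; S2 reads c1=3 → after 2×micro: 4 ⇒ (c0=1, c1=3, c2=4)
macro 2: S0 reads c2=4 → after 1×micro: 1; S1 reads c1=3 → after 1×micro: 3; S2 reads c1=3 → after 2×micro: 1 ⇒ (c0=1, c1=3, c2=1)
macro 3: S0 reads c2=1 → after 1×micro: 3; S1 reads c1=3 → after 1×micro: 3; S2 reads c1=3 → after 2×micro: 4 ⇒ (c0=3, c1=3, c2=4)
macro 4: S0 reads c2=4 → after 1×micro: 1; S1 reads c1=3 → after 1×micro: 3; S2 reads c1=3 → after 2×micro: 1 ⇒ (c0=1, c1=3, c2=1)
macro 5: S0 reads c2=1 → after 1×micro: 3; S1 reads c1=3 → after 1×micro: 3; S2 reads c1=3 → after 2×micro: 4 ⇒ (c0=3, c1=3, c2=4)
macro 6: S0 reads c2=4 → after 1×micro: 1; S1 reads c1=3 → after 1×micro: 3; S2 reads c1=3 → after 2×micro: 1 ⇒ (c0=1, c1=3, c2=1)
macro 7: S0 reads c2=1 → after 1×micro: 3; S1 reads c1=3 → after 1×micro: 3; S2 reads c1=3 → after 2×micro: 4 ⇒ (c0=3, c1=3, c2=4)
macro 8: S0 reads c2=4 → after 1×micro: 1; S1 reads c1=3 → after 1×micro: 3; S2 reads c1=3 → after 2×micro: 1 ⇒ (c0=1, c1=3, c2=1)
macro 9: S0 reads c2=1 → after 1×micro: 3; S1 reads c1=3 → after 1×micro: 3; S2 reads c1=3 → after 2×micro: 4 ⇒ (c0=3, c1=3, c2=4)
macro 10: S0 reads c2=4 → after 1×micro: 1; S1 reads c1=3 → after 1×micro: 3; S2 reads c1=3 → after 2×micro: 1 ⇒ (c0=1, c1=3, c2=1)

S2 state at macro-step 6 = 1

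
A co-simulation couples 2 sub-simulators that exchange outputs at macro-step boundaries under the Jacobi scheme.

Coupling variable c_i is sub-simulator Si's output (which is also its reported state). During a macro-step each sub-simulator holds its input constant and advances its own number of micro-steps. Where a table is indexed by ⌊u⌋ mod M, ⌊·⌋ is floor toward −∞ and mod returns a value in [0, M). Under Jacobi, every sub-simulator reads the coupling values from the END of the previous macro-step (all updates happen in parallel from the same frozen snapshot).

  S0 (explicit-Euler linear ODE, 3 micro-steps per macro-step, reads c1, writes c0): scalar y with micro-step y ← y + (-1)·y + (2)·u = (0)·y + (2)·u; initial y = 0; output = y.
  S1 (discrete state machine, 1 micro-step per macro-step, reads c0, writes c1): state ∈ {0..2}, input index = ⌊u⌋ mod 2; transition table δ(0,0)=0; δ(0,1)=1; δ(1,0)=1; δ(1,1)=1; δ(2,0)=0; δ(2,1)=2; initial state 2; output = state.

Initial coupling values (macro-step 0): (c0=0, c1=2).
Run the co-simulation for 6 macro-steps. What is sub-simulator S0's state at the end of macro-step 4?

S0 state at macro-step 4 = 0

macro 1: S0 reads c1=2 → after 3×micro: 4; S1 reads c0=0 → after 1×micro: 0 ⇒ (c0=4, c1=0)
macro 2: S0 reads c1=0 → after 3×micro: 0; S1 reads c0=4 → after 1×micro: 0 ⇒ (c0=0, c1=0)
macro 3: S0 reads c1=0 → after 3×micro: 0; S1 reads c0=0 → after 1×micro: 0 ⇒ (c0=0, c1=0)
macro 4: S0 reads c1=0 → after 3×micro: 0; S1 reads c0=0 → after 1×micro: 0 ⇒ (c0=0, c1=0)
macro 5: S0 reads c1=0 → after 3×micro: 0; S1 reads c0=0 → after 1×micro: 0 ⇒ (c0=0, c1=0)
macro 6: S0 reads c1=0 → after 3×micro: 0; S1 reads c0=0 → after 1×micro: 0 ⇒ (c0=0, c1=0)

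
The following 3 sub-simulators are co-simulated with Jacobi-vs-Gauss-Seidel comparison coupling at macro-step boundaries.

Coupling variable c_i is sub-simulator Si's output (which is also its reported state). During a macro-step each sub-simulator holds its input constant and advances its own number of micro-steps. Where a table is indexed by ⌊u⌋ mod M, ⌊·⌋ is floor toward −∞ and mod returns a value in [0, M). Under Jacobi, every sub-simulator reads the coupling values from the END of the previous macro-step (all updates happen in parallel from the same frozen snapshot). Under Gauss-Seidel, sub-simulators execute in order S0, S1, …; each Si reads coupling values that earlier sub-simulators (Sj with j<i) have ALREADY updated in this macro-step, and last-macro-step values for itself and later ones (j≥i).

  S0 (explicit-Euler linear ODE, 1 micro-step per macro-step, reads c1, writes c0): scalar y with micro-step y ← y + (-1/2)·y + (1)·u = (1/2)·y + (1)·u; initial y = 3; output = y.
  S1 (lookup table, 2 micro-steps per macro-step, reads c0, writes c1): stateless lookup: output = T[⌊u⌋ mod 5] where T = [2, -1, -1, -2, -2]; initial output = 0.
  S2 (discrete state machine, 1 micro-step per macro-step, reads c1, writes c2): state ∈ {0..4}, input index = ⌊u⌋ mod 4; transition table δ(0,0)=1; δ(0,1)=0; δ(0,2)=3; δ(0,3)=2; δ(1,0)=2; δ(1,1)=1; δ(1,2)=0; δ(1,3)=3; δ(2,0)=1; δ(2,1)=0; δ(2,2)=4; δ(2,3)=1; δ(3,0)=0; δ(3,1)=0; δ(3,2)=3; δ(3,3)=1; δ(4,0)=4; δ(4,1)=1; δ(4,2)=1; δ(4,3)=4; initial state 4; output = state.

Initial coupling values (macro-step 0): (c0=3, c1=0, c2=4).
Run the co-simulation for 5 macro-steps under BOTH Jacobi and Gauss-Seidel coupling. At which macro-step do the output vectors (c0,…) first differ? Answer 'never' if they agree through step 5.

first divergence at macro-step: 1

[Jacobi] macro 1: S0 reads c1=0 → after 1×micro: 3/2; S1 reads c0=3 → after 2×micro: -2; S2 reads c1=0 → after 1×micro: 4 ⇒ (c0=3/2, c1=-2, c2=4)
[Jacobi] macro 2: S0 reads c1=-2 → after 1×micro: -5/4; S1 reads c0=3/2 → after 2×micro: -1; S2 reads c1=-2 → after 1×micro: 1 ⇒ (c0=-5/4, c1=-1, c2=1)
[Jacobi] macro 3: S0 reads c1=-1 → after 1×micro: -13/8; S1 reads c0=-5/4 → after 2×micro: -2; S2 reads c1=-1 → after 1×micro: 3 ⇒ (c0=-13/8, c1=-2, c2=3)
[Jacobi] macro 4: S0 reads c1=-2 → after 1×micro: -45/16; S1 reads c0=-13/8 → after 2×micro: -2; S2 reads c1=-2 → after 1×micro: 3 ⇒ (c0=-45/16, c1=-2, c2=3)
[Jacobi] macro 5: S0 reads c1=-2 → after 1×micro: -109/32; S1 reads c0=-45/16 → after 2×micro: -1; S2 reads c1=-2 → after 1×micro: 3 ⇒ (c0=-109/32, c1=-1, c2=3)
[Gauss-Seidel] macro 1: S0 reads c1=0 → after 1×micro: 3/2; S1 reads c0=3/2 → after 2×micro: -1; S2 reads c1=-1 → after 1×micro: 4 ⇒ (c0=3/2, c1=-1, c2=4)
[Gauss-Seidel] macro 2: S0 reads c1=-1 → after 1×micro: -1/4; S1 reads c0=-1/4 → after 2×micro: -2; S2 reads c1=-2 → after 1×micro: 1 ⇒ (c0=-1/4, c1=-2, c2=1)
[Gauss-Seidel] macro 3: S0 reads c1=-2 → after 1×micro: -17/8; S1 reads c0=-17/8 → after 2×micro: -1; S2 reads c1=-1 → after 1×micro: 3 ⇒ (c0=-17/8, c1=-1, c2=3)
[Gauss-Seidel] macro 4: S0 reads c1=-1 → after 1×micro: -33/16; S1 reads c0=-33/16 → after 2×micro: -1; S2 reads c1=-1 → after 1×micro: 1 ⇒ (c0=-33/16, c1=-1, c2=1)
[Gauss-Seidel] macro 5: S0 reads c1=-1 → after 1×micro: -65/32; S1 reads c0=-65/32 → after 2×micro: -1; S2 reads c1=-1 → after 1×micro: 3 ⇒ (c0=-65/32, c1=-1, c2=3)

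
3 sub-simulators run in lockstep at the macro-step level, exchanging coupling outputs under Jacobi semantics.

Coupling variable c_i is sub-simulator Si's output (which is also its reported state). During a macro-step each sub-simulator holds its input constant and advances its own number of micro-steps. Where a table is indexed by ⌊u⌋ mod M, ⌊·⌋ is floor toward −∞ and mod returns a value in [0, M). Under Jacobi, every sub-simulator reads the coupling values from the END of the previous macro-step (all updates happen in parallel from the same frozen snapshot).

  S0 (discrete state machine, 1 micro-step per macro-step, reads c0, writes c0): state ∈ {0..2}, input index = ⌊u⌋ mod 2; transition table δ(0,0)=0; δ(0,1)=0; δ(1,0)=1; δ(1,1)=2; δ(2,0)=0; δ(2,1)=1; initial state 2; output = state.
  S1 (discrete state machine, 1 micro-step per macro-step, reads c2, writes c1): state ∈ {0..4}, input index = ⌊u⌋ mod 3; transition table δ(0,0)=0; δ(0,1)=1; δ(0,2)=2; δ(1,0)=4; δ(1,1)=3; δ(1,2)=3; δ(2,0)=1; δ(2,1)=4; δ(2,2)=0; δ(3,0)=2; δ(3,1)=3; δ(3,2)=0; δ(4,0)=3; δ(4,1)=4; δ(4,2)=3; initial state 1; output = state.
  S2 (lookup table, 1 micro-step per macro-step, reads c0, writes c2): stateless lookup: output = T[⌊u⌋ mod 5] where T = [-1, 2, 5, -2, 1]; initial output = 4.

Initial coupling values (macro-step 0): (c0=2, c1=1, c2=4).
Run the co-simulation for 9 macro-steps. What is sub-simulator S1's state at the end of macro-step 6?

macro 1: S0 reads c0=2 → after 1×micro: 0; S1 reads c2=4 → after 1×micro: 3; S2 reads c0=2 → after 1×micro: 5 ⇒ (c0=0, c1=3, c2=5)
macro 2: S0 reads c0=0 → after 1×micro: 0; S1 reads c2=5 → after 1×micro: 0; S2 reads c0=0 → after 1×micro: -1 ⇒ (c0=0, c1=0, c2=-1)
macro 3: S0 reads c0=0 → after 1×micro: 0; S1 reads c2=-1 → after 1×micro: 2; S2 reads c0=0 → after 1×micro: -1 ⇒ (c0=0, c1=2, c2=-1)
macro 4: S0 reads c0=0 → after 1×micro: 0; S1 reads c2=-1 → after 1×micro: 0; S2 reads c0=0 → after 1×micro: -1 ⇒ (c0=0, c1=0, c2=-1)
macro 5: S0 reads c0=0 → after 1×micro: 0; S1 reads c2=-1 → after 1×micro: 2; S2 reads c0=0 → after 1×micro: -1 ⇒ (c0=0, c1=2, c2=-1)
macro 6: S0 reads c0=0 → after 1×micro: 0; S1 reads c2=-1 → after 1×micro: 0; S2 reads c0=0 → after 1×micro: -1 ⇒ (c0=0, c1=0, c2=-1)
macro 7: S0 reads c0=0 → after 1×micro: 0; S1 reads c2=-1 → after 1×micro: 2; S2 reads c0=0 → after 1×micro: -1 ⇒ (c0=0, c1=2, c2=-1)
macro 8: S0 reads c0=0 → after 1×micro: 0; S1 reads c2=-1 → after 1×micro: 0; S2 reads c0=0 → after 1×micro: -1 ⇒ (c0=0, c1=0, c2=-1)
macro 9: S0 reads c0=0 → after 1×micro: 0; S1 reads c2=-1 → after 1×micro: 2; S2 reads c0=0 → after 1×micro: -1 ⇒ (c0=0, c1=2, c2=-1)

S1 state at macro-step 6 = 0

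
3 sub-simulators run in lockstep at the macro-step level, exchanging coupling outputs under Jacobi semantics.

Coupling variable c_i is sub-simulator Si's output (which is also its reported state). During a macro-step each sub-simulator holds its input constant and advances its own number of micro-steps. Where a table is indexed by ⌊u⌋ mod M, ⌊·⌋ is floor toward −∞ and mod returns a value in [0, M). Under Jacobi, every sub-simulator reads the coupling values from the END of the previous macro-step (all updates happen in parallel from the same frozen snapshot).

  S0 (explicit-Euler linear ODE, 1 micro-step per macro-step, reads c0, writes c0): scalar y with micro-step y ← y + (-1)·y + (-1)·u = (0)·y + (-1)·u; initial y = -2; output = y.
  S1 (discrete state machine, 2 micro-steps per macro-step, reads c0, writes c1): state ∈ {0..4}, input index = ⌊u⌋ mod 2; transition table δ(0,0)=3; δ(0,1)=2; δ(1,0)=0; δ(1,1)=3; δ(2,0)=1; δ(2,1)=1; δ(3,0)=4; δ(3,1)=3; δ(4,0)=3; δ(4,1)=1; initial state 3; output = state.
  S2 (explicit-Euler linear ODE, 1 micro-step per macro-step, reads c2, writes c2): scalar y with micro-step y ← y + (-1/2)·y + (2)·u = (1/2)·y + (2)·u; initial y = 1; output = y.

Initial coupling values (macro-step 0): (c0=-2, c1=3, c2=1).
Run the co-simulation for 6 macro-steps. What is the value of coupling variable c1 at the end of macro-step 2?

macro 1: S0 reads c0=-2 → after 1×micro: 2; S1 reads c0=-2 → after 2×micro: 3; S2 reads c2=1 → after 1×micro: 5/2 ⇒ (c0=2, c1=3, c2=5/2)
macro 2: S0 reads c0=2 → after 1×micro: -2; S1 reads c0=2 → after 2×micro: 3; S2 reads c2=5/2 → after 1×micro: 25/4 ⇒ (c0=-2, c1=3, c2=25/4)
macro 3: S0 reads c0=-2 → after 1×micro: 2; S1 reads c0=-2 → after 2×micro: 3; S2 reads c2=25/4 → after 1×micro: 125/8 ⇒ (c0=2, c1=3, c2=125/8)
macro 4: S0 reads c0=2 → after 1×micro: -2; S1 reads c0=2 → after 2×micro: 3; S2 reads c2=125/8 → after 1×micro: 625/16 ⇒ (c0=-2, c1=3, c2=625/16)
macro 5: S0 reads c0=-2 → after 1×micro: 2; S1 reads c0=-2 → after 2×micro: 3; S2 reads c2=625/16 → after 1×micro: 3125/32 ⇒ (c0=2, c1=3, c2=3125/32)
macro 6: S0 reads c0=2 → after 1×micro: -2; S1 reads c0=2 → after 2×micro: 3; S2 reads c2=3125/32 → after 1×micro: 15625/64 ⇒ (c0=-2, c1=3, c2=15625/64)

c1 at macro-step 2 = 3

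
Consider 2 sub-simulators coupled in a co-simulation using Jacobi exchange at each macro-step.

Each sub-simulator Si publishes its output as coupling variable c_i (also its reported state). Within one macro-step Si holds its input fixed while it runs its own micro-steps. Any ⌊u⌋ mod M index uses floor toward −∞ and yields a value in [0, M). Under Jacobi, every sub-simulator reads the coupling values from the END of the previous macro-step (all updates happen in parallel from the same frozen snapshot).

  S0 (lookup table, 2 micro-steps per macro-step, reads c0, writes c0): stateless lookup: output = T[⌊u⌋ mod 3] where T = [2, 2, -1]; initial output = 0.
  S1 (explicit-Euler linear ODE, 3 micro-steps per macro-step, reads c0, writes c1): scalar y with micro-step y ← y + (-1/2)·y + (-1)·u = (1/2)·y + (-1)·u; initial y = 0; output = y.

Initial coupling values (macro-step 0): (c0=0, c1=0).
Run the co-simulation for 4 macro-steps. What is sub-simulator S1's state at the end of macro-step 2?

macro 1: S0 reads c0=0 → after 2×micro: 2; S1 reads c0=0 → after 3×micro: 0 ⇒ (c0=2, c1=0)
macro 2: S0 reads c0=2 → after 2×micro: -1; S1 reads c0=2 → after 3×micro: -7/2 ⇒ (c0=-1, c1=-7/2)
macro 3: S0 reads c0=-1 → after 2×micro: -1; S1 reads c0=-1 → after 3×micro: 21/16 ⇒ (c0=-1, c1=21/16)
macro 4: S0 reads c0=-1 → after 2×micro: -1; S1 reads c0=-1 → after 3×micro: 245/128 ⇒ (c0=-1, c1=245/128)

S1 state at macro-step 2 = -7/2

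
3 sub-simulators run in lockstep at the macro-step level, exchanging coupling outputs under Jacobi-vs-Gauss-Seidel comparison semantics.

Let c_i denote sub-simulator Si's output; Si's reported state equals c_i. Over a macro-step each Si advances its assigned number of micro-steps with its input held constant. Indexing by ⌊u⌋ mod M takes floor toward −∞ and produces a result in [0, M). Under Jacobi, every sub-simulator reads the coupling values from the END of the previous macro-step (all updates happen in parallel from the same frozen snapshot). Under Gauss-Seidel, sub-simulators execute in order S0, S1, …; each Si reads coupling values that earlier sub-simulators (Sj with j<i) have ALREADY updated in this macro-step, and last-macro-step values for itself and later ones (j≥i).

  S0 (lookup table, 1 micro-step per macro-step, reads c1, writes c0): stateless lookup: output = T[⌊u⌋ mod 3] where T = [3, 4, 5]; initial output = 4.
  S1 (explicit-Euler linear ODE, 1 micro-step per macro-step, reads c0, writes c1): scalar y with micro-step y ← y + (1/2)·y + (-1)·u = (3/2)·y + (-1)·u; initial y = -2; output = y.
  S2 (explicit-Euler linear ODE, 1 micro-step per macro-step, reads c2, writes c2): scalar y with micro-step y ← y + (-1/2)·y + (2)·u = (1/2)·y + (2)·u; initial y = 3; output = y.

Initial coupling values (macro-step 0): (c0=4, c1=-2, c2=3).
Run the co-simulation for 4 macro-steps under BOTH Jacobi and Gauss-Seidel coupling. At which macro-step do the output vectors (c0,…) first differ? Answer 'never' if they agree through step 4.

[Jacobi] macro 1: S0 reads c1=-2 → after 1×micro: 4; S1 reads c0=4 → after 1×micro: -7; S2 reads c2=3 → after 1×micro: 15/2 ⇒ (c0=4, c1=-7, c2=15/2)
[Jacobi] macro 2: S0 reads c1=-7 → after 1×micro: 5; S1 reads c0=4 → after 1×micro: -29/2; S2 reads c2=15/2 → after 1×micro: 75/4 ⇒ (c0=5, c1=-29/2, c2=75/4)
[Jacobi] macro 3: S0 reads c1=-29/2 → after 1×micro: 3; S1 reads c0=5 → after 1×micro: -107/4; S2 reads c2=75/4 → after 1×micro: 375/8 ⇒ (c0=3, c1=-107/4, c2=375/8)
[Jacobi] macro 4: S0 reads c1=-107/4 → after 1×micro: 3; S1 reads c0=3 → after 1×micro: -345/8; S2 reads c2=375/8 → after 1×micro: 1875/16 ⇒ (c0=3, c1=-345/8, c2=1875/16)
[Gauss-Seidel] macro 1: S0 reads c1=-2 → after 1×micro: 4; S1 reads c0=4 → after 1×micro: -7; S2 reads c2=3 → after 1×micro: 15/2 ⇒ (c0=4, c1=-7, c2=15/2)
[Gauss-Seidel] macro 2: S0 reads c1=-7 → after 1×micro: 5; S1 reads c0=5 → after 1×micro: -31/2; S2 reads c2=15/2 → after 1×micro: 75/4 ⇒ (c0=5, c1=-31/2, c2=75/4)
[Gauss-Seidel] macro 3: S0 reads c1=-31/2 → after 1×micro: 5; S1 reads c0=5 → after 1×micro: -113/4; S2 reads c2=75/4 → after 1×micro: 375/8 ⇒ (c0=5, c1=-113/4, c2=375/8)
[Gauss-Seidel] macro 4: S0 reads c1=-113/4 → after 1×micro: 4; S1 reads c0=4 → after 1×micro: -371/8; S2 reads c2=375/8 → after 1×micro: 1875/16 ⇒ (c0=4, c1=-371/8, c2=1875/16)

first divergence at macro-step: 2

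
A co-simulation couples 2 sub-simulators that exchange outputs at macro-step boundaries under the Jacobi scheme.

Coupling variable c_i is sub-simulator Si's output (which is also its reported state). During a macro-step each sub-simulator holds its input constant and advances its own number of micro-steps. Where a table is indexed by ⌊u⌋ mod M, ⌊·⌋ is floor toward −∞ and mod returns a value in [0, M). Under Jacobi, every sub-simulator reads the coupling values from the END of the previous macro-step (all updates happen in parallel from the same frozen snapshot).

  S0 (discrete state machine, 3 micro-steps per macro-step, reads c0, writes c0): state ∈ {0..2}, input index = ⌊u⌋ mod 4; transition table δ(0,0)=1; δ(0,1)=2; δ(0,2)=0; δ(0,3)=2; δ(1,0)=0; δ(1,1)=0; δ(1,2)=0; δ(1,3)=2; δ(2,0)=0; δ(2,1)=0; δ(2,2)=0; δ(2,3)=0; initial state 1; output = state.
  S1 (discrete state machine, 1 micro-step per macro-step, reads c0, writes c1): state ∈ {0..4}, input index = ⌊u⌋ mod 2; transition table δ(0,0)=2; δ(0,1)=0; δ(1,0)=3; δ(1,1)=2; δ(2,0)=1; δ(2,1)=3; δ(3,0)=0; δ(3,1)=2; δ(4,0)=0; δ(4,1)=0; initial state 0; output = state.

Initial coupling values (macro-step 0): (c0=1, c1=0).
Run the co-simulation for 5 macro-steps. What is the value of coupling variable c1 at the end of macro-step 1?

macro 1: S0 reads c0=1 → after 3×micro: 0; S1 reads c0=1 → after 1×micro: 0 ⇒ (c0=0, c1=0)
macro 2: S0 reads c0=0 → after 3×micro: 1; S1 reads c0=0 → after 1×micro: 2 ⇒ (c0=1, c1=2)
macro 3: S0 reads c0=1 → after 3×micro: 0; S1 reads c0=1 → after 1×micro: 3 ⇒ (c0=0, c1=3)
macro 4: S0 reads c0=0 → after 3×micro: 1; S1 reads c0=0 → after 1×micro: 0 ⇒ (c0=1, c1=0)
macro 5: S0 reads c0=1 → after 3×micro: 0; S1 reads c0=1 → after 1×micro: 0 ⇒ (c0=0, c1=0)

c1 at macro-step 1 = 0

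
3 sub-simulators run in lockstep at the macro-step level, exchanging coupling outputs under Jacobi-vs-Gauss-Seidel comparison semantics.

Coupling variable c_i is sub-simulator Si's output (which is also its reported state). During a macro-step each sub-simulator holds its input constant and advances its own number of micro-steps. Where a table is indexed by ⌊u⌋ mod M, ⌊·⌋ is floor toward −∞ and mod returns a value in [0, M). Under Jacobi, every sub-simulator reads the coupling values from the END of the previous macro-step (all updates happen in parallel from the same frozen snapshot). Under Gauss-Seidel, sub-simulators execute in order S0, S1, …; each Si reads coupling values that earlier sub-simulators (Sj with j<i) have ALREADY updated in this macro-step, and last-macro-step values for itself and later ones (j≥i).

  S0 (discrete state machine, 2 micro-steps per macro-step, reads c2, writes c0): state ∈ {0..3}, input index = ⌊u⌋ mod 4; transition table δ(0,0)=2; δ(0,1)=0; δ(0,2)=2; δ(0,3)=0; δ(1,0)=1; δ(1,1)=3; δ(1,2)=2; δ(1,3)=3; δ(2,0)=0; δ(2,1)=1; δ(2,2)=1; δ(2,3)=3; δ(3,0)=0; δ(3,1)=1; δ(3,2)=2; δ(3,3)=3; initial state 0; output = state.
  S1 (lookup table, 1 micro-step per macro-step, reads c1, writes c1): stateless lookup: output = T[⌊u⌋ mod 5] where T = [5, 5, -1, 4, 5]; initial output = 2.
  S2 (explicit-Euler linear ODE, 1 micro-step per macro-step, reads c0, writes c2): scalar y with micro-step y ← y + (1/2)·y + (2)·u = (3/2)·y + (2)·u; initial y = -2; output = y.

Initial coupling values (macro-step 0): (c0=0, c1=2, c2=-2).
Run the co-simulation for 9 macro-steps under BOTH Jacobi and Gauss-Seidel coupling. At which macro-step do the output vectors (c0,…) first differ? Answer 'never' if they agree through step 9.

[Jacobi] macro 1: S0 reads c2=-2 → after 2×micro: 1; S1 reads c1=2 → after 1×micro: -1; S2 reads c0=0 → after 1×micro: -3 ⇒ (c0=1, c1=-1, c2=-3)
[Jacobi] macro 2: S0 reads c2=-3 → after 2×micro: 1; S1 reads c1=-1 → after 1×micro: 5; S2 reads c0=1 → after 1×micro: -5/2 ⇒ (c0=1, c1=5, c2=-5/2)
[Jacobi] macro 3: S0 reads c2=-5/2 → after 2×micro: 1; S1 reads c1=5 → after 1×micro: 5; S2 reads c0=1 → after 1×micro: -7/4 ⇒ (c0=1, c1=5, c2=-7/4)
[Jacobi] macro 4: S0 reads c2=-7/4 → after 2×micro: 1; S1 reads c1=5 → after 1×micro: 5; S2 reads c0=1 → after 1×micro: -5/8 ⇒ (c0=1, c1=5, c2=-5/8)
[Jacobi] macro 5: S0 reads c2=-5/8 → after 2×micro: 3; S1 reads c1=5 → after 1×micro: 5; S2 reads c0=1 → after 1×micro: 17/16 ⇒ (c0=3, c1=5, c2=17/16)
[Jacobi] macro 6: S0 reads c2=17/16 → after 2×micro: 3; S1 reads c1=5 → after 1×micro: 5; S2 reads c0=3 → after 1×micro: 243/32 ⇒ (c0=3, c1=5, c2=243/32)
[Jacobi] macro 7: S0 reads c2=243/32 → after 2×micro: 3; S1 reads c1=5 → after 1×micro: 5; S2 reads c0=3 → after 1×micro: 1113/64 ⇒ (c0=3, c1=5, c2=1113/64)
[Jacobi] macro 8: S0 reads c2=1113/64 → after 2×micro: 3; S1 reads c1=5 → after 1×micro: 5; S2 reads c0=3 → after 1×micro: 4107/128 ⇒ (c0=3, c1=5, c2=4107/128)
[Jacobi] macro 9: S0 reads c2=4107/128 → after 2×micro: 2; S1 reads c1=5 → after 1×micro: 5; S2 reads c0=3 → after 1×micro: 13857/256 ⇒ (c0=2, c1=5, c2=13857/256)
[Gauss-Seidel] macro 1: S0 reads c2=-2 → after 2×micro: 1; S1 reads c1=2 → after 1×micro: -1; S2 reads c0=1 → after 1×micro: -1 ⇒ (c0=1, c1=-1, c2=-1)
[Gauss-Seidel] macro 2: S0 reads c2=-1 → after 2×micro: 3; S1 reads c1=-1 → after 1×micro: 5; S2 reads c0=3 → after 1×micro: 9/2 ⇒ (c0=3, c1=5, c2=9/2)
[Gauss-Seidel] macro 3: S0 reads c2=9/2 → after 2×micro: 2; S1 reads c1=5 → after 1×micro: 5; S2 reads c0=2 → after 1×micro: 43/4 ⇒ (c0=2, c1=5, c2=43/4)
[Gauss-Seidel] macro 4: S0 reads c2=43/4 → after 2×micro: 2; S1 reads c1=5 → after 1×micro: 5; S2 reads c0=2 → after 1×micro: 161/8 ⇒ (c0=2, c1=5, c2=161/8)
[Gauss-Seidel] macro 5: S0 reads c2=161/8 → after 2×micro: 2; S1 reads c1=5 → after 1×micro: 5; S2 reads c0=2 → after 1×micro: 547/16 ⇒ (c0=2, c1=5, c2=547/16)
[Gauss-Seidel] macro 6: S0 reads c2=547/16 → after 2×micro: 2; S1 reads c1=5 → after 1×micro: 5; S2 reads c0=2 → after 1×micro: 1769/32 ⇒ (c0=2, c1=5, c2=1769/32)
[Gauss-Seidel] macro 7: S0 reads c2=1769/32 → after 2×micro: 3; S1 reads c1=5 → after 1×micro: 5; S2 reads c0=3 → after 1×micro: 5691/64 ⇒ (c0=3, c1=5, c2=5691/64)
[Gauss-Seidel] macro 8: S0 reads c2=5691/64 → after 2×micro: 2; S1 reads c1=5 → after 1×micro: 5; S2 reads c0=2 → after 1×micro: 17585/128 ⇒ (c0=2, c1=5, c2=17585/128)
[Gauss-Seidel] macro 9: S0 reads c2=17585/128 → after 2×micro: 3; S1 reads c1=5 → after 1×micro: 5; S2 reads c0=3 → after 1×micro: 54291/256 ⇒ (c0=3, c1=5, c2=54291/256)

first divergence at macro-step: 1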